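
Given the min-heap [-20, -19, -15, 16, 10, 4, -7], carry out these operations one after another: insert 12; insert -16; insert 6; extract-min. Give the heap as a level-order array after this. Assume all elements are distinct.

insert 12:
  append 12 at index 7 → [-20, -19, -15, 16, 10, 4, -7, 12]
  12 < parent 16 at index 3, swap → [-20, -19, -15, 12, 10, 4, -7, 16]
insert -16:
  append -16 at index 8 → [-20, -19, -15, 12, 10, 4, -7, 16, -16]
  -16 < parent 12 at index 3, swap → [-20, -19, -15, -16, 10, 4, -7, 16, 12]
insert 6:
  append 6 at index 9 → [-20, -19, -15, -16, 10, 4, -7, 16, 12, 6]
  6 < parent 10 at index 4, swap → [-20, -19, -15, -16, 6, 4, -7, 16, 12, 10]
extract-min → returns -20:
  remove root -20; move last element 10 to root → [10, -19, -15, -16, 6, 4, -7, 16, 12]
  10 vs smaller child -19 at index 1, swap → [-19, 10, -15, -16, 6, 4, -7, 16, 12]
  10 vs smaller child -16 at index 3, swap → [-19, -16, -15, 10, 6, 4, -7, 16, 12]

[-19, -16, -15, 10, 6, 4, -7, 16, 12]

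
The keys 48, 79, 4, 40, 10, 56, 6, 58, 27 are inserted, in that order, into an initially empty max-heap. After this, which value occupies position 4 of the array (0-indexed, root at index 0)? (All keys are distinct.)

10

Insert 48:
  append 48 at index 0 → [48] (no swap needed)
Insert 79:
  append 79 at index 1 → [48, 79]
  79 > parent 48 at index 0, swap → [79, 48]
Insert 4:
  append 4 at index 2 → [79, 48, 4] (no swap needed)
Insert 40:
  append 40 at index 3 → [79, 48, 4, 40] (no swap needed)
Insert 10:
  append 10 at index 4 → [79, 48, 4, 40, 10] (no swap needed)
Insert 56:
  append 56 at index 5 → [79, 48, 4, 40, 10, 56]
  56 > parent 4 at index 2, swap → [79, 48, 56, 40, 10, 4]
Insert 6:
  append 6 at index 6 → [79, 48, 56, 40, 10, 4, 6] (no swap needed)
Insert 58:
  append 58 at index 7 → [79, 48, 56, 40, 10, 4, 6, 58]
  58 > parent 40 at index 3, swap → [79, 48, 56, 58, 10, 4, 6, 40]
  58 > parent 48 at index 1, swap → [79, 58, 56, 48, 10, 4, 6, 40]
Insert 27:
  append 27 at index 8 → [79, 58, 56, 48, 10, 4, 6, 40, 27] (no swap needed)
resulting array: [79, 58, 56, 48, 10, 4, 6, 40, 27]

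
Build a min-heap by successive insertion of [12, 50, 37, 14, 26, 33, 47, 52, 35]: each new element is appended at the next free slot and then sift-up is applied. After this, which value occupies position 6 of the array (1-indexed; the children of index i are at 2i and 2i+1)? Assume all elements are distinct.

Insert 12:
  append 12 at index 1 → [12] (no swap needed)
Insert 50:
  append 50 at index 2 → [12, 50] (no swap needed)
Insert 37:
  append 37 at index 3 → [12, 50, 37] (no swap needed)
Insert 14:
  append 14 at index 4 → [12, 50, 37, 14]
  14 < parent 50 at index 2, swap → [12, 14, 37, 50]
Insert 26:
  append 26 at index 5 → [12, 14, 37, 50, 26] (no swap needed)
Insert 33:
  append 33 at index 6 → [12, 14, 37, 50, 26, 33]
  33 < parent 37 at index 3, swap → [12, 14, 33, 50, 26, 37]
Insert 47:
  append 47 at index 7 → [12, 14, 33, 50, 26, 37, 47] (no swap needed)
Insert 52:
  append 52 at index 8 → [12, 14, 33, 50, 26, 37, 47, 52] (no swap needed)
Insert 35:
  append 35 at index 9 → [12, 14, 33, 50, 26, 37, 47, 52, 35]
  35 < parent 50 at index 4, swap → [12, 14, 33, 35, 26, 37, 47, 52, 50]
resulting array: [12, 14, 33, 35, 26, 37, 47, 52, 50]

37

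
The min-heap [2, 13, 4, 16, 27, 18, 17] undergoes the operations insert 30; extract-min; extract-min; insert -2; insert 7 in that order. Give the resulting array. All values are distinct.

[-2, 7, 13, 16, 27, 18, 17, 30]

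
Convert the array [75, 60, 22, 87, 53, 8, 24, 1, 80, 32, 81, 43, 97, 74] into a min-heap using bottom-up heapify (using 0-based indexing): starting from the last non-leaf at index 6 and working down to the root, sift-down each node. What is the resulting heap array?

[1, 32, 8, 60, 53, 22, 24, 87, 80, 75, 81, 43, 97, 74]

sift down from index 6: already satisfies heap property
sift down from index 5: already satisfies heap property
sift down from index 4:
  53 vs smaller child 32 at index 9, swap → [75, 60, 22, 87, 32, 8, 24, 1, 80, 53, 81, 43, 97, 74]
sift down from index 3:
  87 vs smaller child 1 at index 7, swap → [75, 60, 22, 1, 32, 8, 24, 87, 80, 53, 81, 43, 97, 74]
sift down from index 2:
  22 vs smaller child 8 at index 5, swap → [75, 60, 8, 1, 32, 22, 24, 87, 80, 53, 81, 43, 97, 74]
sift down from index 1:
  60 vs smaller child 1 at index 3, swap → [75, 1, 8, 60, 32, 22, 24, 87, 80, 53, 81, 43, 97, 74]
sift down from index 0:
  75 vs smaller child 1 at index 1, swap → [1, 75, 8, 60, 32, 22, 24, 87, 80, 53, 81, 43, 97, 74]
  75 vs smaller child 32 at index 4, swap → [1, 32, 8, 60, 75, 22, 24, 87, 80, 53, 81, 43, 97, 74]
  75 vs smaller child 53 at index 9, swap → [1, 32, 8, 60, 53, 22, 24, 87, 80, 75, 81, 43, 97, 74]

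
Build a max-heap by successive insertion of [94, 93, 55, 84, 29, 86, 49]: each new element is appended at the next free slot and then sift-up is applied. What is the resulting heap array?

[94, 93, 86, 84, 29, 55, 49]

Insert 94:
  append 94 at index 0 → [94] (no swap needed)
Insert 93:
  append 93 at index 1 → [94, 93] (no swap needed)
Insert 55:
  append 55 at index 2 → [94, 93, 55] (no swap needed)
Insert 84:
  append 84 at index 3 → [94, 93, 55, 84] (no swap needed)
Insert 29:
  append 29 at index 4 → [94, 93, 55, 84, 29] (no swap needed)
Insert 86:
  append 86 at index 5 → [94, 93, 55, 84, 29, 86]
  86 > parent 55 at index 2, swap → [94, 93, 86, 84, 29, 55]
Insert 49:
  append 49 at index 6 → [94, 93, 86, 84, 29, 55, 49] (no swap needed)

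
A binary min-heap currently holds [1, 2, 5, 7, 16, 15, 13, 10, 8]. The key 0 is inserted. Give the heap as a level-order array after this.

append 0 at index 9 → [1, 2, 5, 7, 16, 15, 13, 10, 8, 0]
0 < parent 16 at index 4, swap → [1, 2, 5, 7, 0, 15, 13, 10, 8, 16]
0 < parent 2 at index 1, swap → [1, 0, 5, 7, 2, 15, 13, 10, 8, 16]
0 < parent 1 at index 0, swap → [0, 1, 5, 7, 2, 15, 13, 10, 8, 16]

[0, 1, 5, 7, 2, 15, 13, 10, 8, 16]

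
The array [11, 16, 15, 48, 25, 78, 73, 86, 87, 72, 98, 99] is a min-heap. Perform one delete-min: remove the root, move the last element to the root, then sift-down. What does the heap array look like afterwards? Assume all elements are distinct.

remove root 11; move last element 99 to root → [99, 16, 15, 48, 25, 78, 73, 86, 87, 72, 98]
99 vs smaller child 15 at index 2, swap → [15, 16, 99, 48, 25, 78, 73, 86, 87, 72, 98]
99 vs smaller child 73 at index 6, swap → [15, 16, 73, 48, 25, 78, 99, 86, 87, 72, 98]

[15, 16, 73, 48, 25, 78, 99, 86, 87, 72, 98]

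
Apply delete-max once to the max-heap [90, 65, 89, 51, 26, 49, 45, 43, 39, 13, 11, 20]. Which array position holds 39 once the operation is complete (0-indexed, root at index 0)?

remove root 90; move last element 20 to root → [20, 65, 89, 51, 26, 49, 45, 43, 39, 13, 11]
20 vs larger child 89 at index 2, swap → [89, 65, 20, 51, 26, 49, 45, 43, 39, 13, 11]
20 vs larger child 49 at index 5, swap → [89, 65, 49, 51, 26, 20, 45, 43, 39, 13, 11]
resulting array: [89, 65, 49, 51, 26, 20, 45, 43, 39, 13, 11]

8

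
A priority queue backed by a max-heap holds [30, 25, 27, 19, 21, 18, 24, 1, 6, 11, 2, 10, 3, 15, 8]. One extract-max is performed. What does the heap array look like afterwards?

remove root 30; move last element 8 to root → [8, 25, 27, 19, 21, 18, 24, 1, 6, 11, 2, 10, 3, 15]
8 vs larger child 27 at index 2, swap → [27, 25, 8, 19, 21, 18, 24, 1, 6, 11, 2, 10, 3, 15]
8 vs larger child 24 at index 6, swap → [27, 25, 24, 19, 21, 18, 8, 1, 6, 11, 2, 10, 3, 15]
8 vs only child 15 at index 13, swap → [27, 25, 24, 19, 21, 18, 15, 1, 6, 11, 2, 10, 3, 8]

[27, 25, 24, 19, 21, 18, 15, 1, 6, 11, 2, 10, 3, 8]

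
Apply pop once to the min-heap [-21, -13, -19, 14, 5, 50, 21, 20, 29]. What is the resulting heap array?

remove root -21; move last element 29 to root → [29, -13, -19, 14, 5, 50, 21, 20]
29 vs smaller child -19 at index 2, swap → [-19, -13, 29, 14, 5, 50, 21, 20]
29 vs smaller child 21 at index 6, swap → [-19, -13, 21, 14, 5, 50, 29, 20]

[-19, -13, 21, 14, 5, 50, 29, 20]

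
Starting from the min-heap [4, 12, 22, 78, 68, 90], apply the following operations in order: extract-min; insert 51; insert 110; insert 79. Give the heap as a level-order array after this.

extract-min → returns 4:
  remove root 4; move last element 90 to root → [90, 12, 22, 78, 68]
  90 vs smaller child 12 at index 1, swap → [12, 90, 22, 78, 68]
  90 vs smaller child 68 at index 4, swap → [12, 68, 22, 78, 90]
insert 51:
  append 51 at index 5 → [12, 68, 22, 78, 90, 51] (no swap needed)
insert 110:
  append 110 at index 6 → [12, 68, 22, 78, 90, 51, 110] (no swap needed)
insert 79:
  append 79 at index 7 → [12, 68, 22, 78, 90, 51, 110, 79] (no swap needed)

[12, 68, 22, 78, 90, 51, 110, 79]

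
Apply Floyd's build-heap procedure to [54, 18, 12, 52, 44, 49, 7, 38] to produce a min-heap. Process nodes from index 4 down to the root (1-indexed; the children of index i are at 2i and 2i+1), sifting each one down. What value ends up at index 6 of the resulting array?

49

sift down from index 4:
  52 vs only child 38 at index 8, swap → [54, 18, 12, 38, 44, 49, 7, 52]
sift down from index 3:
  12 vs smaller child 7 at index 7, swap → [54, 18, 7, 38, 44, 49, 12, 52]
sift down from index 2: already satisfies heap property
sift down from index 1:
  54 vs smaller child 7 at index 3, swap → [7, 18, 54, 38, 44, 49, 12, 52]
  54 vs smaller child 12 at index 7, swap → [7, 18, 12, 38, 44, 49, 54, 52]
resulting array: [7, 18, 12, 38, 44, 49, 54, 52]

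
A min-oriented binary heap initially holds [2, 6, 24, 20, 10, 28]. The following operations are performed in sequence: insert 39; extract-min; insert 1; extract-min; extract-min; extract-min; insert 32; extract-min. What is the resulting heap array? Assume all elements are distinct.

[24, 28, 32, 39]

insert 39:
  append 39 at index 6 → [2, 6, 24, 20, 10, 28, 39] (no swap needed)
extract-min → returns 2:
  remove root 2; move last element 39 to root → [39, 6, 24, 20, 10, 28]
  39 vs smaller child 6 at index 1, swap → [6, 39, 24, 20, 10, 28]
  39 vs smaller child 10 at index 4, swap → [6, 10, 24, 20, 39, 28]
insert 1:
  append 1 at index 6 → [6, 10, 24, 20, 39, 28, 1]
  1 < parent 24 at index 2, swap → [6, 10, 1, 20, 39, 28, 24]
  1 < parent 6 at index 0, swap → [1, 10, 6, 20, 39, 28, 24]
extract-min → returns 1:
  remove root 1; move last element 24 to root → [24, 10, 6, 20, 39, 28]
  24 vs smaller child 6 at index 2, swap → [6, 10, 24, 20, 39, 28]
extract-min → returns 6:
  remove root 6; move last element 28 to root → [28, 10, 24, 20, 39]
  28 vs smaller child 10 at index 1, swap → [10, 28, 24, 20, 39]
  28 vs smaller child 20 at index 3, swap → [10, 20, 24, 28, 39]
extract-min → returns 10:
  remove root 10; move last element 39 to root → [39, 20, 24, 28]
  39 vs smaller child 20 at index 1, swap → [20, 39, 24, 28]
  39 vs only child 28 at index 3, swap → [20, 28, 24, 39]
insert 32:
  append 32 at index 4 → [20, 28, 24, 39, 32] (no swap needed)
extract-min → returns 20:
  remove root 20; move last element 32 to root → [32, 28, 24, 39]
  32 vs smaller child 24 at index 2, swap → [24, 28, 32, 39]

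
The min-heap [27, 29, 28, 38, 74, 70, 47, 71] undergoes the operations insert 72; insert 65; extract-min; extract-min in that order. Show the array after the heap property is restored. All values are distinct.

insert 72:
  append 72 at index 8 → [27, 29, 28, 38, 74, 70, 47, 71, 72] (no swap needed)
insert 65:
  append 65 at index 9 → [27, 29, 28, 38, 74, 70, 47, 71, 72, 65]
  65 < parent 74 at index 4, swap → [27, 29, 28, 38, 65, 70, 47, 71, 72, 74]
extract-min → returns 27:
  remove root 27; move last element 74 to root → [74, 29, 28, 38, 65, 70, 47, 71, 72]
  74 vs smaller child 28 at index 2, swap → [28, 29, 74, 38, 65, 70, 47, 71, 72]
  74 vs smaller child 47 at index 6, swap → [28, 29, 47, 38, 65, 70, 74, 71, 72]
extract-min → returns 28:
  remove root 28; move last element 72 to root → [72, 29, 47, 38, 65, 70, 74, 71]
  72 vs smaller child 29 at index 1, swap → [29, 72, 47, 38, 65, 70, 74, 71]
  72 vs smaller child 38 at index 3, swap → [29, 38, 47, 72, 65, 70, 74, 71]
  72 vs only child 71 at index 7, swap → [29, 38, 47, 71, 65, 70, 74, 72]

[29, 38, 47, 71, 65, 70, 74, 72]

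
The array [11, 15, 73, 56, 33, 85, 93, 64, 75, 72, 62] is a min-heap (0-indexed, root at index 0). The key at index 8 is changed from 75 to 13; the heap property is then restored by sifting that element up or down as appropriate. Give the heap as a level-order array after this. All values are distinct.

[11, 13, 73, 15, 33, 85, 93, 64, 56, 72, 62]

set index 8 from 75 to 13 → [11, 15, 73, 56, 33, 85, 93, 64, 13, 72, 62]
13 < parent 56 at index 3, swap → [11, 15, 73, 13, 33, 85, 93, 64, 56, 72, 62]
13 < parent 15 at index 1, swap → [11, 13, 73, 15, 33, 85, 93, 64, 56, 72, 62]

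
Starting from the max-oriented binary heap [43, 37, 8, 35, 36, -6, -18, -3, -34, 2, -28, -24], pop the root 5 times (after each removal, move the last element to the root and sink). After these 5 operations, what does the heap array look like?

[2, -3, -6, -28, -24, -34, -18]

extract-max #1 returns 43:
  remove root 43; move last element -24 to root → [-24, 37, 8, 35, 36, -6, -18, -3, -34, 2, -28]
  -24 vs larger child 37 at index 1, swap → [37, -24, 8, 35, 36, -6, -18, -3, -34, 2, -28]
  -24 vs larger child 36 at index 4, swap → [37, 36, 8, 35, -24, -6, -18, -3, -34, 2, -28]
  -24 vs larger child 2 at index 9, swap → [37, 36, 8, 35, 2, -6, -18, -3, -34, -24, -28]
extract-max #2 returns 37:
  remove root 37; move last element -28 to root → [-28, 36, 8, 35, 2, -6, -18, -3, -34, -24]
  -28 vs larger child 36 at index 1, swap → [36, -28, 8, 35, 2, -6, -18, -3, -34, -24]
  -28 vs larger child 35 at index 3, swap → [36, 35, 8, -28, 2, -6, -18, -3, -34, -24]
  -28 vs larger child -3 at index 7, swap → [36, 35, 8, -3, 2, -6, -18, -28, -34, -24]
extract-max #3 returns 36:
  remove root 36; move last element -24 to root → [-24, 35, 8, -3, 2, -6, -18, -28, -34]
  -24 vs larger child 35 at index 1, swap → [35, -24, 8, -3, 2, -6, -18, -28, -34]
  -24 vs larger child 2 at index 4, swap → [35, 2, 8, -3, -24, -6, -18, -28, -34]
extract-max #4 returns 35:
  remove root 35; move last element -34 to root → [-34, 2, 8, -3, -24, -6, -18, -28]
  -34 vs larger child 8 at index 2, swap → [8, 2, -34, -3, -24, -6, -18, -28]
  -34 vs larger child -6 at index 5, swap → [8, 2, -6, -3, -24, -34, -18, -28]
extract-max #5 returns 8:
  remove root 8; move last element -28 to root → [-28, 2, -6, -3, -24, -34, -18]
  -28 vs larger child 2 at index 1, swap → [2, -28, -6, -3, -24, -34, -18]
  -28 vs larger child -3 at index 3, swap → [2, -3, -6, -28, -24, -34, -18]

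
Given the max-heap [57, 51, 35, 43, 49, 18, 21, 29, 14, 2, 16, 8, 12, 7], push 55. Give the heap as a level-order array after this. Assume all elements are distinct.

[57, 51, 55, 43, 49, 18, 35, 29, 14, 2, 16, 8, 12, 7, 21]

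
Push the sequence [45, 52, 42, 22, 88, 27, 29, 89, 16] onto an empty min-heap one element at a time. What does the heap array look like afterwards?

[16, 22, 27, 42, 88, 45, 29, 89, 52]

Insert 45:
  append 45 at index 0 → [45] (no swap needed)
Insert 52:
  append 52 at index 1 → [45, 52] (no swap needed)
Insert 42:
  append 42 at index 2 → [45, 52, 42]
  42 < parent 45 at index 0, swap → [42, 52, 45]
Insert 22:
  append 22 at index 3 → [42, 52, 45, 22]
  22 < parent 52 at index 1, swap → [42, 22, 45, 52]
  22 < parent 42 at index 0, swap → [22, 42, 45, 52]
Insert 88:
  append 88 at index 4 → [22, 42, 45, 52, 88] (no swap needed)
Insert 27:
  append 27 at index 5 → [22, 42, 45, 52, 88, 27]
  27 < parent 45 at index 2, swap → [22, 42, 27, 52, 88, 45]
Insert 29:
  append 29 at index 6 → [22, 42, 27, 52, 88, 45, 29] (no swap needed)
Insert 89:
  append 89 at index 7 → [22, 42, 27, 52, 88, 45, 29, 89] (no swap needed)
Insert 16:
  append 16 at index 8 → [22, 42, 27, 52, 88, 45, 29, 89, 16]
  16 < parent 52 at index 3, swap → [22, 42, 27, 16, 88, 45, 29, 89, 52]
  16 < parent 42 at index 1, swap → [22, 16, 27, 42, 88, 45, 29, 89, 52]
  16 < parent 22 at index 0, swap → [16, 22, 27, 42, 88, 45, 29, 89, 52]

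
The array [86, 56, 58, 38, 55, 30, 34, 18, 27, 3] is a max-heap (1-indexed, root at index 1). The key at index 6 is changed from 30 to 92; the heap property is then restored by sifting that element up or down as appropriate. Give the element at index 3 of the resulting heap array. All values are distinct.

86

set index 6 from 30 to 92 → [86, 56, 58, 38, 55, 92, 34, 18, 27, 3]
92 > parent 58 at index 3, swap → [86, 56, 92, 38, 55, 58, 34, 18, 27, 3]
92 > parent 86 at index 1, swap → [92, 56, 86, 38, 55, 58, 34, 18, 27, 3]
resulting array: [92, 56, 86, 38, 55, 58, 34, 18, 27, 3]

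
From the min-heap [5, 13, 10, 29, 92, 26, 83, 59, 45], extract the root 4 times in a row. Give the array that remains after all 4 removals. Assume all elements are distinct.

[29, 59, 45, 83, 92]

extract-min #1 returns 5:
  remove root 5; move last element 45 to root → [45, 13, 10, 29, 92, 26, 83, 59]
  45 vs smaller child 10 at index 2, swap → [10, 13, 45, 29, 92, 26, 83, 59]
  45 vs smaller child 26 at index 5, swap → [10, 13, 26, 29, 92, 45, 83, 59]
extract-min #2 returns 10:
  remove root 10; move last element 59 to root → [59, 13, 26, 29, 92, 45, 83]
  59 vs smaller child 13 at index 1, swap → [13, 59, 26, 29, 92, 45, 83]
  59 vs smaller child 29 at index 3, swap → [13, 29, 26, 59, 92, 45, 83]
extract-min #3 returns 13:
  remove root 13; move last element 83 to root → [83, 29, 26, 59, 92, 45]
  83 vs smaller child 26 at index 2, swap → [26, 29, 83, 59, 92, 45]
  83 vs only child 45 at index 5, swap → [26, 29, 45, 59, 92, 83]
extract-min #4 returns 26:
  remove root 26; move last element 83 to root → [83, 29, 45, 59, 92]
  83 vs smaller child 29 at index 1, swap → [29, 83, 45, 59, 92]
  83 vs smaller child 59 at index 3, swap → [29, 59, 45, 83, 92]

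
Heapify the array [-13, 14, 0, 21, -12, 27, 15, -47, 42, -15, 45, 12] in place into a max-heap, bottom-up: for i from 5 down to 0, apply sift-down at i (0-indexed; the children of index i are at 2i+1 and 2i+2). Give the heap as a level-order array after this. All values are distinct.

[45, 42, 27, 21, 14, 12, 15, -47, -13, -15, -12, 0]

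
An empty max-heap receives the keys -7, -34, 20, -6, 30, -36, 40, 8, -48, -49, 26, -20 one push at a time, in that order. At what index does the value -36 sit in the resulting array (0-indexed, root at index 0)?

11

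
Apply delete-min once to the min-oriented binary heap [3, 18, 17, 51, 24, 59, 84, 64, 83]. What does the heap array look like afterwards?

[17, 18, 59, 51, 24, 83, 84, 64]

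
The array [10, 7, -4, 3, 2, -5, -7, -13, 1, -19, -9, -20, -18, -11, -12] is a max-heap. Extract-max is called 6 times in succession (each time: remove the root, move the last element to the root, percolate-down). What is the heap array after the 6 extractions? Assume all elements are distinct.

extract-max #1 returns 10:
  remove root 10; move last element -12 to root → [-12, 7, -4, 3, 2, -5, -7, -13, 1, -19, -9, -20, -18, -11]
  -12 vs larger child 7 at index 1, swap → [7, -12, -4, 3, 2, -5, -7, -13, 1, -19, -9, -20, -18, -11]
  -12 vs larger child 3 at index 3, swap → [7, 3, -4, -12, 2, -5, -7, -13, 1, -19, -9, -20, -18, -11]
  -12 vs larger child 1 at index 8, swap → [7, 3, -4, 1, 2, -5, -7, -13, -12, -19, -9, -20, -18, -11]
extract-max #2 returns 7:
  remove root 7; move last element -11 to root → [-11, 3, -4, 1, 2, -5, -7, -13, -12, -19, -9, -20, -18]
  -11 vs larger child 3 at index 1, swap → [3, -11, -4, 1, 2, -5, -7, -13, -12, -19, -9, -20, -18]
  -11 vs larger child 2 at index 4, swap → [3, 2, -4, 1, -11, -5, -7, -13, -12, -19, -9, -20, -18]
  -11 vs larger child -9 at index 10, swap → [3, 2, -4, 1, -9, -5, -7, -13, -12, -19, -11, -20, -18]
extract-max #3 returns 3:
  remove root 3; move last element -18 to root → [-18, 2, -4, 1, -9, -5, -7, -13, -12, -19, -11, -20]
  -18 vs larger child 2 at index 1, swap → [2, -18, -4, 1, -9, -5, -7, -13, -12, -19, -11, -20]
  -18 vs larger child 1 at index 3, swap → [2, 1, -4, -18, -9, -5, -7, -13, -12, -19, -11, -20]
  -18 vs larger child -12 at index 8, swap → [2, 1, -4, -12, -9, -5, -7, -13, -18, -19, -11, -20]
extract-max #4 returns 2:
  remove root 2; move last element -20 to root → [-20, 1, -4, -12, -9, -5, -7, -13, -18, -19, -11]
  -20 vs larger child 1 at index 1, swap → [1, -20, -4, -12, -9, -5, -7, -13, -18, -19, -11]
  -20 vs larger child -9 at index 4, swap → [1, -9, -4, -12, -20, -5, -7, -13, -18, -19, -11]
  -20 vs larger child -11 at index 10, swap → [1, -9, -4, -12, -11, -5, -7, -13, -18, -19, -20]
extract-max #5 returns 1:
  remove root 1; move last element -20 to root → [-20, -9, -4, -12, -11, -5, -7, -13, -18, -19]
  -20 vs larger child -4 at index 2, swap → [-4, -9, -20, -12, -11, -5, -7, -13, -18, -19]
  -20 vs larger child -5 at index 5, swap → [-4, -9, -5, -12, -11, -20, -7, -13, -18, -19]
extract-max #6 returns -4:
  remove root -4; move last element -19 to root → [-19, -9, -5, -12, -11, -20, -7, -13, -18]
  -19 vs larger child -5 at index 2, swap → [-5, -9, -19, -12, -11, -20, -7, -13, -18]
  -19 vs larger child -7 at index 6, swap → [-5, -9, -7, -12, -11, -20, -19, -13, -18]

[-5, -9, -7, -12, -11, -20, -19, -13, -18]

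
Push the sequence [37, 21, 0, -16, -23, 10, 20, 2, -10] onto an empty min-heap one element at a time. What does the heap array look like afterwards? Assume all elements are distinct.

[-23, -16, 10, -10, 0, 21, 20, 37, 2]

Insert 37:
  append 37 at index 0 → [37] (no swap needed)
Insert 21:
  append 21 at index 1 → [37, 21]
  21 < parent 37 at index 0, swap → [21, 37]
Insert 0:
  append 0 at index 2 → [21, 37, 0]
  0 < parent 21 at index 0, swap → [0, 37, 21]
Insert -16:
  append -16 at index 3 → [0, 37, 21, -16]
  -16 < parent 37 at index 1, swap → [0, -16, 21, 37]
  -16 < parent 0 at index 0, swap → [-16, 0, 21, 37]
Insert -23:
  append -23 at index 4 → [-16, 0, 21, 37, -23]
  -23 < parent 0 at index 1, swap → [-16, -23, 21, 37, 0]
  -23 < parent -16 at index 0, swap → [-23, -16, 21, 37, 0]
Insert 10:
  append 10 at index 5 → [-23, -16, 21, 37, 0, 10]
  10 < parent 21 at index 2, swap → [-23, -16, 10, 37, 0, 21]
Insert 20:
  append 20 at index 6 → [-23, -16, 10, 37, 0, 21, 20] (no swap needed)
Insert 2:
  append 2 at index 7 → [-23, -16, 10, 37, 0, 21, 20, 2]
  2 < parent 37 at index 3, swap → [-23, -16, 10, 2, 0, 21, 20, 37]
Insert -10:
  append -10 at index 8 → [-23, -16, 10, 2, 0, 21, 20, 37, -10]
  -10 < parent 2 at index 3, swap → [-23, -16, 10, -10, 0, 21, 20, 37, 2]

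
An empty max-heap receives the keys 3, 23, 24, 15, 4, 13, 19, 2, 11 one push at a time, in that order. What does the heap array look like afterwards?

[24, 15, 23, 11, 4, 13, 19, 2, 3]

Insert 3:
  append 3 at index 0 → [3] (no swap needed)
Insert 23:
  append 23 at index 1 → [3, 23]
  23 > parent 3 at index 0, swap → [23, 3]
Insert 24:
  append 24 at index 2 → [23, 3, 24]
  24 > parent 23 at index 0, swap → [24, 3, 23]
Insert 15:
  append 15 at index 3 → [24, 3, 23, 15]
  15 > parent 3 at index 1, swap → [24, 15, 23, 3]
Insert 4:
  append 4 at index 4 → [24, 15, 23, 3, 4] (no swap needed)
Insert 13:
  append 13 at index 5 → [24, 15, 23, 3, 4, 13] (no swap needed)
Insert 19:
  append 19 at index 6 → [24, 15, 23, 3, 4, 13, 19] (no swap needed)
Insert 2:
  append 2 at index 7 → [24, 15, 23, 3, 4, 13, 19, 2] (no swap needed)
Insert 11:
  append 11 at index 8 → [24, 15, 23, 3, 4, 13, 19, 2, 11]
  11 > parent 3 at index 3, swap → [24, 15, 23, 11, 4, 13, 19, 2, 3]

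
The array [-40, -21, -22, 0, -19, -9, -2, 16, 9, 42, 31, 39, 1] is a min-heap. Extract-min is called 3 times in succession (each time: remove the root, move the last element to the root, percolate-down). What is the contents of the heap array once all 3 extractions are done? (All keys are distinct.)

[-19, 0, -9, 9, 31, 1, -2, 16, 39, 42]

extract-min #1 returns -40:
  remove root -40; move last element 1 to root → [1, -21, -22, 0, -19, -9, -2, 16, 9, 42, 31, 39]
  1 vs smaller child -22 at index 2, swap → [-22, -21, 1, 0, -19, -9, -2, 16, 9, 42, 31, 39]
  1 vs smaller child -9 at index 5, swap → [-22, -21, -9, 0, -19, 1, -2, 16, 9, 42, 31, 39]
extract-min #2 returns -22:
  remove root -22; move last element 39 to root → [39, -21, -9, 0, -19, 1, -2, 16, 9, 42, 31]
  39 vs smaller child -21 at index 1, swap → [-21, 39, -9, 0, -19, 1, -2, 16, 9, 42, 31]
  39 vs smaller child -19 at index 4, swap → [-21, -19, -9, 0, 39, 1, -2, 16, 9, 42, 31]
  39 vs smaller child 31 at index 10, swap → [-21, -19, -9, 0, 31, 1, -2, 16, 9, 42, 39]
extract-min #3 returns -21:
  remove root -21; move last element 39 to root → [39, -19, -9, 0, 31, 1, -2, 16, 9, 42]
  39 vs smaller child -19 at index 1, swap → [-19, 39, -9, 0, 31, 1, -2, 16, 9, 42]
  39 vs smaller child 0 at index 3, swap → [-19, 0, -9, 39, 31, 1, -2, 16, 9, 42]
  39 vs smaller child 9 at index 8, swap → [-19, 0, -9, 9, 31, 1, -2, 16, 39, 42]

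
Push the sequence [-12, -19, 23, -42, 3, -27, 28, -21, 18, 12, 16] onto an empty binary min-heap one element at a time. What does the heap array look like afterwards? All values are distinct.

[-42, -21, -27, -19, 3, 23, 28, -12, 18, 12, 16]

Insert -12:
  append -12 at index 0 → [-12] (no swap needed)
Insert -19:
  append -19 at index 1 → [-12, -19]
  -19 < parent -12 at index 0, swap → [-19, -12]
Insert 23:
  append 23 at index 2 → [-19, -12, 23] (no swap needed)
Insert -42:
  append -42 at index 3 → [-19, -12, 23, -42]
  -42 < parent -12 at index 1, swap → [-19, -42, 23, -12]
  -42 < parent -19 at index 0, swap → [-42, -19, 23, -12]
Insert 3:
  append 3 at index 4 → [-42, -19, 23, -12, 3] (no swap needed)
Insert -27:
  append -27 at index 5 → [-42, -19, 23, -12, 3, -27]
  -27 < parent 23 at index 2, swap → [-42, -19, -27, -12, 3, 23]
Insert 28:
  append 28 at index 6 → [-42, -19, -27, -12, 3, 23, 28] (no swap needed)
Insert -21:
  append -21 at index 7 → [-42, -19, -27, -12, 3, 23, 28, -21]
  -21 < parent -12 at index 3, swap → [-42, -19, -27, -21, 3, 23, 28, -12]
  -21 < parent -19 at index 1, swap → [-42, -21, -27, -19, 3, 23, 28, -12]
Insert 18:
  append 18 at index 8 → [-42, -21, -27, -19, 3, 23, 28, -12, 18] (no swap needed)
Insert 12:
  append 12 at index 9 → [-42, -21, -27, -19, 3, 23, 28, -12, 18, 12] (no swap needed)
Insert 16:
  append 16 at index 10 → [-42, -21, -27, -19, 3, 23, 28, -12, 18, 12, 16] (no swap needed)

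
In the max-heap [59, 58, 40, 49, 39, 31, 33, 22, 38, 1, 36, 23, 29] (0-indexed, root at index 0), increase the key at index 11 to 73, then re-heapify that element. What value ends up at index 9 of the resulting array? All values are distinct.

set index 11 from 23 to 73 → [59, 58, 40, 49, 39, 31, 33, 22, 38, 1, 36, 73, 29]
73 > parent 31 at index 5, swap → [59, 58, 40, 49, 39, 73, 33, 22, 38, 1, 36, 31, 29]
73 > parent 40 at index 2, swap → [59, 58, 73, 49, 39, 40, 33, 22, 38, 1, 36, 31, 29]
73 > parent 59 at index 0, swap → [73, 58, 59, 49, 39, 40, 33, 22, 38, 1, 36, 31, 29]
resulting array: [73, 58, 59, 49, 39, 40, 33, 22, 38, 1, 36, 31, 29]

1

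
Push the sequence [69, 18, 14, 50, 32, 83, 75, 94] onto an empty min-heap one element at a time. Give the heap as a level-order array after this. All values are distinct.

Insert 69:
  append 69 at index 0 → [69] (no swap needed)
Insert 18:
  append 18 at index 1 → [69, 18]
  18 < parent 69 at index 0, swap → [18, 69]
Insert 14:
  append 14 at index 2 → [18, 69, 14]
  14 < parent 18 at index 0, swap → [14, 69, 18]
Insert 50:
  append 50 at index 3 → [14, 69, 18, 50]
  50 < parent 69 at index 1, swap → [14, 50, 18, 69]
Insert 32:
  append 32 at index 4 → [14, 50, 18, 69, 32]
  32 < parent 50 at index 1, swap → [14, 32, 18, 69, 50]
Insert 83:
  append 83 at index 5 → [14, 32, 18, 69, 50, 83] (no swap needed)
Insert 75:
  append 75 at index 6 → [14, 32, 18, 69, 50, 83, 75] (no swap needed)
Insert 94:
  append 94 at index 7 → [14, 32, 18, 69, 50, 83, 75, 94] (no swap needed)

[14, 32, 18, 69, 50, 83, 75, 94]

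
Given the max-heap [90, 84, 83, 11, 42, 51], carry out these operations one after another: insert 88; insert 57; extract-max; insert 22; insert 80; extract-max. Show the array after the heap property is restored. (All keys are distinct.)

insert 88:
  append 88 at index 6 → [90, 84, 83, 11, 42, 51, 88]
  88 > parent 83 at index 2, swap → [90, 84, 88, 11, 42, 51, 83]
insert 57:
  append 57 at index 7 → [90, 84, 88, 11, 42, 51, 83, 57]
  57 > parent 11 at index 3, swap → [90, 84, 88, 57, 42, 51, 83, 11]
extract-max → returns 90:
  remove root 90; move last element 11 to root → [11, 84, 88, 57, 42, 51, 83]
  11 vs larger child 88 at index 2, swap → [88, 84, 11, 57, 42, 51, 83]
  11 vs larger child 83 at index 6, swap → [88, 84, 83, 57, 42, 51, 11]
insert 22:
  append 22 at index 7 → [88, 84, 83, 57, 42, 51, 11, 22] (no swap needed)
insert 80:
  append 80 at index 8 → [88, 84, 83, 57, 42, 51, 11, 22, 80]
  80 > parent 57 at index 3, swap → [88, 84, 83, 80, 42, 51, 11, 22, 57]
extract-max → returns 88:
  remove root 88; move last element 57 to root → [57, 84, 83, 80, 42, 51, 11, 22]
  57 vs larger child 84 at index 1, swap → [84, 57, 83, 80, 42, 51, 11, 22]
  57 vs larger child 80 at index 3, swap → [84, 80, 83, 57, 42, 51, 11, 22]

[84, 80, 83, 57, 42, 51, 11, 22]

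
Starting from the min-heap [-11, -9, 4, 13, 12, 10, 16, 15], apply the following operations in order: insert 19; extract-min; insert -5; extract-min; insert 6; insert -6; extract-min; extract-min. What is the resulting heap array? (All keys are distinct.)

[4, 6, 10, 12, 19, 13, 16, 15]

insert 19:
  append 19 at index 8 → [-11, -9, 4, 13, 12, 10, 16, 15, 19] (no swap needed)
extract-min → returns -11:
  remove root -11; move last element 19 to root → [19, -9, 4, 13, 12, 10, 16, 15]
  19 vs smaller child -9 at index 1, swap → [-9, 19, 4, 13, 12, 10, 16, 15]
  19 vs smaller child 12 at index 4, swap → [-9, 12, 4, 13, 19, 10, 16, 15]
insert -5:
  append -5 at index 8 → [-9, 12, 4, 13, 19, 10, 16, 15, -5]
  -5 < parent 13 at index 3, swap → [-9, 12, 4, -5, 19, 10, 16, 15, 13]
  -5 < parent 12 at index 1, swap → [-9, -5, 4, 12, 19, 10, 16, 15, 13]
extract-min → returns -9:
  remove root -9; move last element 13 to root → [13, -5, 4, 12, 19, 10, 16, 15]
  13 vs smaller child -5 at index 1, swap → [-5, 13, 4, 12, 19, 10, 16, 15]
  13 vs smaller child 12 at index 3, swap → [-5, 12, 4, 13, 19, 10, 16, 15]
insert 6:
  append 6 at index 8 → [-5, 12, 4, 13, 19, 10, 16, 15, 6]
  6 < parent 13 at index 3, swap → [-5, 12, 4, 6, 19, 10, 16, 15, 13]
  6 < parent 12 at index 1, swap → [-5, 6, 4, 12, 19, 10, 16, 15, 13]
insert -6:
  append -6 at index 9 → [-5, 6, 4, 12, 19, 10, 16, 15, 13, -6]
  -6 < parent 19 at index 4, swap → [-5, 6, 4, 12, -6, 10, 16, 15, 13, 19]
  -6 < parent 6 at index 1, swap → [-5, -6, 4, 12, 6, 10, 16, 15, 13, 19]
  -6 < parent -5 at index 0, swap → [-6, -5, 4, 12, 6, 10, 16, 15, 13, 19]
extract-min → returns -6:
  remove root -6; move last element 19 to root → [19, -5, 4, 12, 6, 10, 16, 15, 13]
  19 vs smaller child -5 at index 1, swap → [-5, 19, 4, 12, 6, 10, 16, 15, 13]
  19 vs smaller child 6 at index 4, swap → [-5, 6, 4, 12, 19, 10, 16, 15, 13]
extract-min → returns -5:
  remove root -5; move last element 13 to root → [13, 6, 4, 12, 19, 10, 16, 15]
  13 vs smaller child 4 at index 2, swap → [4, 6, 13, 12, 19, 10, 16, 15]
  13 vs smaller child 10 at index 5, swap → [4, 6, 10, 12, 19, 13, 16, 15]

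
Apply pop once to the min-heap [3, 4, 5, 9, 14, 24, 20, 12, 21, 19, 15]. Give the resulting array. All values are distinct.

remove root 3; move last element 15 to root → [15, 4, 5, 9, 14, 24, 20, 12, 21, 19]
15 vs smaller child 4 at index 1, swap → [4, 15, 5, 9, 14, 24, 20, 12, 21, 19]
15 vs smaller child 9 at index 3, swap → [4, 9, 5, 15, 14, 24, 20, 12, 21, 19]
15 vs smaller child 12 at index 7, swap → [4, 9, 5, 12, 14, 24, 20, 15, 21, 19]

[4, 9, 5, 12, 14, 24, 20, 15, 21, 19]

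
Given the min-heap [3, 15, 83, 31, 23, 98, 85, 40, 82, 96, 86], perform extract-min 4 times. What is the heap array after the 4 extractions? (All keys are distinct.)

[40, 82, 83, 96, 86, 98, 85]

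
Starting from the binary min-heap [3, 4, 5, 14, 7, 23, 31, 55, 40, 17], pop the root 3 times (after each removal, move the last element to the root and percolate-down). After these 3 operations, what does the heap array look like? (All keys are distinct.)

[7, 14, 23, 55, 17, 40, 31]

extract-min #1 returns 3:
  remove root 3; move last element 17 to root → [17, 4, 5, 14, 7, 23, 31, 55, 40]
  17 vs smaller child 4 at index 1, swap → [4, 17, 5, 14, 7, 23, 31, 55, 40]
  17 vs smaller child 7 at index 4, swap → [4, 7, 5, 14, 17, 23, 31, 55, 40]
extract-min #2 returns 4:
  remove root 4; move last element 40 to root → [40, 7, 5, 14, 17, 23, 31, 55]
  40 vs smaller child 5 at index 2, swap → [5, 7, 40, 14, 17, 23, 31, 55]
  40 vs smaller child 23 at index 5, swap → [5, 7, 23, 14, 17, 40, 31, 55]
extract-min #3 returns 5:
  remove root 5; move last element 55 to root → [55, 7, 23, 14, 17, 40, 31]
  55 vs smaller child 7 at index 1, swap → [7, 55, 23, 14, 17, 40, 31]
  55 vs smaller child 14 at index 3, swap → [7, 14, 23, 55, 17, 40, 31]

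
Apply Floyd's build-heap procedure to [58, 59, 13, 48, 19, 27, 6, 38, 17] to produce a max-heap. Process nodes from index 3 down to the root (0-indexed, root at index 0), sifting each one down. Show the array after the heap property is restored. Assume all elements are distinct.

[59, 58, 27, 48, 19, 13, 6, 38, 17]

sift down from index 3: already satisfies heap property
sift down from index 2:
  13 vs larger child 27 at index 5, swap → [58, 59, 27, 48, 19, 13, 6, 38, 17]
sift down from index 1: already satisfies heap property
sift down from index 0:
  58 vs larger child 59 at index 1, swap → [59, 58, 27, 48, 19, 13, 6, 38, 17]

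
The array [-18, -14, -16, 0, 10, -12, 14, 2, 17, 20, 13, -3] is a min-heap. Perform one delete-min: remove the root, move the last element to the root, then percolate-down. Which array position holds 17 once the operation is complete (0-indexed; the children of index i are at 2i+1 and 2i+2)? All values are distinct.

remove root -18; move last element -3 to root → [-3, -14, -16, 0, 10, -12, 14, 2, 17, 20, 13]
-3 vs smaller child -16 at index 2, swap → [-16, -14, -3, 0, 10, -12, 14, 2, 17, 20, 13]
-3 vs smaller child -12 at index 5, swap → [-16, -14, -12, 0, 10, -3, 14, 2, 17, 20, 13]
resulting array: [-16, -14, -12, 0, 10, -3, 14, 2, 17, 20, 13]

8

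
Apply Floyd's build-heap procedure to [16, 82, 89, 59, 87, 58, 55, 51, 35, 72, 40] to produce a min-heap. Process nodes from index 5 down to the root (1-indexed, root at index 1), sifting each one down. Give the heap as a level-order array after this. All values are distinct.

sift down from index 5:
  87 vs smaller child 40 at index 11, swap → [16, 82, 89, 59, 40, 58, 55, 51, 35, 72, 87]
sift down from index 4:
  59 vs smaller child 35 at index 9, swap → [16, 82, 89, 35, 40, 58, 55, 51, 59, 72, 87]
sift down from index 3:
  89 vs smaller child 55 at index 7, swap → [16, 82, 55, 35, 40, 58, 89, 51, 59, 72, 87]
sift down from index 2:
  82 vs smaller child 35 at index 4, swap → [16, 35, 55, 82, 40, 58, 89, 51, 59, 72, 87]
  82 vs smaller child 51 at index 8, swap → [16, 35, 55, 51, 40, 58, 89, 82, 59, 72, 87]
sift down from index 1: already satisfies heap property

[16, 35, 55, 51, 40, 58, 89, 82, 59, 72, 87]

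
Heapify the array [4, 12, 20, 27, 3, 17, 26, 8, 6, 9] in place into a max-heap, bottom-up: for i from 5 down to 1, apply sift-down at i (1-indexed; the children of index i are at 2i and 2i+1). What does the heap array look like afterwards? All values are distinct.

[27, 12, 26, 8, 9, 17, 20, 4, 6, 3]

sift down from index 5:
  3 vs only child 9 at index 10, swap → [4, 12, 20, 27, 9, 17, 26, 8, 6, 3]
sift down from index 4: already satisfies heap property
sift down from index 3:
  20 vs larger child 26 at index 7, swap → [4, 12, 26, 27, 9, 17, 20, 8, 6, 3]
sift down from index 2:
  12 vs larger child 27 at index 4, swap → [4, 27, 26, 12, 9, 17, 20, 8, 6, 3]
sift down from index 1:
  4 vs larger child 27 at index 2, swap → [27, 4, 26, 12, 9, 17, 20, 8, 6, 3]
  4 vs larger child 12 at index 4, swap → [27, 12, 26, 4, 9, 17, 20, 8, 6, 3]
  4 vs larger child 8 at index 8, swap → [27, 12, 26, 8, 9, 17, 20, 4, 6, 3]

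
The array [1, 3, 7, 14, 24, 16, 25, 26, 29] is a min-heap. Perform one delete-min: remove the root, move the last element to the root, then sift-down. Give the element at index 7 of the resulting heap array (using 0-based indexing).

remove root 1; move last element 29 to root → [29, 3, 7, 14, 24, 16, 25, 26]
29 vs smaller child 3 at index 1, swap → [3, 29, 7, 14, 24, 16, 25, 26]
29 vs smaller child 14 at index 3, swap → [3, 14, 7, 29, 24, 16, 25, 26]
29 vs only child 26 at index 7, swap → [3, 14, 7, 26, 24, 16, 25, 29]
resulting array: [3, 14, 7, 26, 24, 16, 25, 29]

29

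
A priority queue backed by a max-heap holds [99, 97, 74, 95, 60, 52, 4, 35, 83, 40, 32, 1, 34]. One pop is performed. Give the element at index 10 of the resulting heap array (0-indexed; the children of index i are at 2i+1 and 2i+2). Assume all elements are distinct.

32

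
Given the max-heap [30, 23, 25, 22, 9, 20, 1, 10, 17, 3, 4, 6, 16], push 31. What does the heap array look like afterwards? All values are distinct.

append 31 at index 13 → [30, 23, 25, 22, 9, 20, 1, 10, 17, 3, 4, 6, 16, 31]
31 > parent 1 at index 6, swap → [30, 23, 25, 22, 9, 20, 31, 10, 17, 3, 4, 6, 16, 1]
31 > parent 25 at index 2, swap → [30, 23, 31, 22, 9, 20, 25, 10, 17, 3, 4, 6, 16, 1]
31 > parent 30 at index 0, swap → [31, 23, 30, 22, 9, 20, 25, 10, 17, 3, 4, 6, 16, 1]

[31, 23, 30, 22, 9, 20, 25, 10, 17, 3, 4, 6, 16, 1]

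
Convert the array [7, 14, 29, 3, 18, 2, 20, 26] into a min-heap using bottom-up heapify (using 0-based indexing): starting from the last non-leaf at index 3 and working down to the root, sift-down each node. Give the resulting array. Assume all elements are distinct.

[2, 3, 7, 14, 18, 29, 20, 26]

sift down from index 3: already satisfies heap property
sift down from index 2:
  29 vs smaller child 2 at index 5, swap → [7, 14, 2, 3, 18, 29, 20, 26]
sift down from index 1:
  14 vs smaller child 3 at index 3, swap → [7, 3, 2, 14, 18, 29, 20, 26]
sift down from index 0:
  7 vs smaller child 2 at index 2, swap → [2, 3, 7, 14, 18, 29, 20, 26]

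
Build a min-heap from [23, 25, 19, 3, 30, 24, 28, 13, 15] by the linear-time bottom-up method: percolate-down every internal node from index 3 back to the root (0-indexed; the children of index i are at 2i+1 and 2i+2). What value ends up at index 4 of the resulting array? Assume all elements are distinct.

sift down from index 3: already satisfies heap property
sift down from index 2: already satisfies heap property
sift down from index 1:
  25 vs smaller child 3 at index 3, swap → [23, 3, 19, 25, 30, 24, 28, 13, 15]
  25 vs smaller child 13 at index 7, swap → [23, 3, 19, 13, 30, 24, 28, 25, 15]
sift down from index 0:
  23 vs smaller child 3 at index 1, swap → [3, 23, 19, 13, 30, 24, 28, 25, 15]
  23 vs smaller child 13 at index 3, swap → [3, 13, 19, 23, 30, 24, 28, 25, 15]
  23 vs smaller child 15 at index 8, swap → [3, 13, 19, 15, 30, 24, 28, 25, 23]
resulting array: [3, 13, 19, 15, 30, 24, 28, 25, 23]

30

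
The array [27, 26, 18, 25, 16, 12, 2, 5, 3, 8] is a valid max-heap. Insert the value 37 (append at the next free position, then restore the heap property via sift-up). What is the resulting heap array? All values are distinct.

[37, 27, 18, 25, 26, 12, 2, 5, 3, 8, 16]

append 37 at index 10 → [27, 26, 18, 25, 16, 12, 2, 5, 3, 8, 37]
37 > parent 16 at index 4, swap → [27, 26, 18, 25, 37, 12, 2, 5, 3, 8, 16]
37 > parent 26 at index 1, swap → [27, 37, 18, 25, 26, 12, 2, 5, 3, 8, 16]
37 > parent 27 at index 0, swap → [37, 27, 18, 25, 26, 12, 2, 5, 3, 8, 16]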